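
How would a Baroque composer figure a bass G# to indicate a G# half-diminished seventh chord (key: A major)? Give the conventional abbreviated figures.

7

G# is the root of G# half-diminished seventh, so the chord is in root position.
A seventh chord in root position is figured 7/5/3, conventionally abbreviated 7.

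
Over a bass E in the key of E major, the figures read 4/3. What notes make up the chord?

The written figures 4/3 are shorthand for 6/4/3: the 6 is implied.
A third above E in this key is G#.
A fourth above E in this key is A.
A sixth above E in this key is C#.
Together with the bass E, this spells A major seventh in second inversion.

E, G#, A, C#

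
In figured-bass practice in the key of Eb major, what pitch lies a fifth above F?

Counting 4 letter steps above F lands on C; in Eb major, that letter is C.

C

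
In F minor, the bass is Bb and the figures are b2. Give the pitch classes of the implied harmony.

Bb, Cb, Eb, G

The written figures b2 are shorthand for 6/4/2: the 6/4 are implied.
A second above Bb in this key is C, lowered to Cb by the flat.
A fourth above Bb in this key is Eb.
A sixth above Bb in this key is G.
Together with the bass Bb, this spells Cb augmented major seventh in third inversion.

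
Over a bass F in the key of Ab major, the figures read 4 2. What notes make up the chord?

The written figures 4 2 are shorthand for 6/4/2: the 6 is implied.
A second above F in this key is G.
A fourth above F in this key is Bb.
A sixth above F in this key is Db.
Together with the bass F, this spells G half-diminished seventh in third inversion.

F, G, Bb, Db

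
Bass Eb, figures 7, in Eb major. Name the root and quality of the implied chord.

The figures 7 indicate a seventh chord in root position.
In root position the bass is the root, so the root is Eb.
The chord tones are Eb, G, Bb, D, giving Eb major seventh.

Eb major seventh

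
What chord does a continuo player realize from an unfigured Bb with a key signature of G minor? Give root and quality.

Bb major

An unfigured bass indicates a triad in root position.
In root position the bass is the root, so the root is Bb.
The chord tones are Bb, D, F, giving Bb major.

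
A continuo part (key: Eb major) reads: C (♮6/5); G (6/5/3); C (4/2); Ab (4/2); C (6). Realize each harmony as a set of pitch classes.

C, Eb, G, A | G, Bb, D, Eb | C, D, F, Ab | Ab, Bb, D, F | C, Eb, Ab

C (♮6/5/3): C, Eb, G, A.
G (6/5/3): G, Bb, D, Eb.
C (6/4/2): C, D, F, Ab.
Ab (6/4/2): Ab, Bb, D, F.
C (6/3): C, Eb, Ab.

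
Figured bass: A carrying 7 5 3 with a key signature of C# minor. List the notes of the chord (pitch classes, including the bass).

A, C#, E, G#

A third above A in this key is C#.
A fifth above A in this key is E.
A seventh above A in this key is G#.
Together with the bass A, this spells A major seventh in root position.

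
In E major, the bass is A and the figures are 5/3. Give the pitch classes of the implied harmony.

A third above A in this key is C#.
A fifth above A in this key is E.
Together with the bass A, this spells A major in root position.

A, C#, E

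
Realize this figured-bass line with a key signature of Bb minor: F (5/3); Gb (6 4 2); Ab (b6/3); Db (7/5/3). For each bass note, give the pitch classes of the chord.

F, Ab, C | Gb, Ab, C, Eb | Ab, C, Fb | Db, F, Ab, C

F (5/3): F, Ab, C.
Gb (6/4/2): Gb, Ab, C, Eb.
Ab (b6/3): Ab, C, Fb.
Db (7/5/3): Db, F, Ab, C.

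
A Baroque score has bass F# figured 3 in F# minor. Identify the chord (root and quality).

The figures 3 indicate a triad in root position.
In root position the bass is the root, so the root is F#.
The chord tones are F#, A, C#, giving F# minor.

F# minor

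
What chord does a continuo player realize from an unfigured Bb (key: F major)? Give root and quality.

Bb major

An unfigured bass indicates a triad in root position.
In root position the bass is the root, so the root is Bb.
The chord tones are Bb, D, F, giving Bb major.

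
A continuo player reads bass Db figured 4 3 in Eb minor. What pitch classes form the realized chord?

The written figures 4 3 are shorthand for 6/4/3: the 6 is implied.
A third above Db in this key is F.
A fourth above Db in this key is Gb.
A sixth above Db in this key is Bb.
Together with the bass Db, this spells Gb major seventh in second inversion.

Db, F, Gb, Bb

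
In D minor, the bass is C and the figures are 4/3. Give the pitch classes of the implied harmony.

C, E, F, A

The written figures 4/3 are shorthand for 6/4/3: the 6 is implied.
A third above C in this key is E.
A fourth above C in this key is F.
A sixth above C in this key is A.
Together with the bass C, this spells F major seventh in second inversion.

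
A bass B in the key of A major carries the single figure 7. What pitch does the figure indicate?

Counting 6 letter steps above B lands on A; in A major, that letter is A.

A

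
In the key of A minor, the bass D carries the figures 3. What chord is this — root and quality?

The figures 3 indicate a triad in root position.
In root position the bass is the root, so the root is D.
The chord tones are D, F, A, giving D minor.

D minor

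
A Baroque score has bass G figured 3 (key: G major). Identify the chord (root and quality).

The figures 3 indicate a triad in root position.
In root position the bass is the root, so the root is G.
The chord tones are G, B, D, giving G major.

G major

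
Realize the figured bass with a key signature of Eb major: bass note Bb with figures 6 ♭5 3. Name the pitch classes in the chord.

Bb, D, Fb, G

A third above Bb in this key is D.
A fifth above Bb in this key is F, lowered to Fb by the flat.
A sixth above Bb in this key is G.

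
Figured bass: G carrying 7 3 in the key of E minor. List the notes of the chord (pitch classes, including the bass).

The written figures 7 3 are shorthand for 7/5/3: the 5 is implied.
A third above G in this key is B.
A fifth above G in this key is D.
A seventh above G in this key is F#.
Together with the bass G, this spells G major seventh in root position.

G, B, D, F#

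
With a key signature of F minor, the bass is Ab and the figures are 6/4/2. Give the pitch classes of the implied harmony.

Ab, Bb, Db, F

A second above Ab in this key is Bb.
A fourth above Ab in this key is Db.
A sixth above Ab in this key is F.
Together with the bass Ab, this spells Bb minor seventh in third inversion.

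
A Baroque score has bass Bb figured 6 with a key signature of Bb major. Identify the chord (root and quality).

The figures 6 indicate a triad in first inversion.
In first inversion the root lies a sixth above the bass: a sixth above Bb in Bb major is G.
The chord tones are Bb, D, G, giving G minor.

G minor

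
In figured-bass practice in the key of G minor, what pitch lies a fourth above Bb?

Counting 3 letter steps above Bb lands on E; in G minor, that letter is Eb.

Eb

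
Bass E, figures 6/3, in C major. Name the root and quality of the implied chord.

The figures 6/3 indicate a triad in first inversion.
In first inversion the root lies a sixth above the bass: a sixth above E in C major is C.
The chord tones are E, G, C, giving C major.

C major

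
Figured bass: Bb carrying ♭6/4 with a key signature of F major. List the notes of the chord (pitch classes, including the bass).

A fourth above Bb in this key is E.
A sixth above Bb in this key is G, lowered to Gb by the flat.

Bb, E, Gb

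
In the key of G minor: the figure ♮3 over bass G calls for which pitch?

Counting 2 letter steps above G lands on B; in G minor, that letter is Bb.
The ♮3 figure makes it natural, giving B.

B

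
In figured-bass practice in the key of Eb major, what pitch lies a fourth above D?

G

Counting 3 letter steps above D lands on G; in Eb major, that letter is G.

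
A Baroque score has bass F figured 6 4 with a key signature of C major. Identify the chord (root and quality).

B diminished

The figures 6 4 indicate a triad in second inversion.
In second inversion the root lies a fourth above the bass: a fourth above F in C major is B.
The chord tones are F, B, D, giving B diminished.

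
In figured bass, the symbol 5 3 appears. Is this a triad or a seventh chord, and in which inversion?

Intervals of 5/3 above the bass form a triad; the bass is the root, so this is root position.

triad, root position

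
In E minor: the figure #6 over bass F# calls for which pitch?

D#

Counting 5 letter steps above F# lands on D; in E minor, that letter is D.
The #6 figure raises it a semitone, giving D#.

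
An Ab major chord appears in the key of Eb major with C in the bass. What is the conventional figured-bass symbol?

C is the third of Ab major, so the chord is in first inversion.
A triad in first inversion is figured 6/3, conventionally abbreviated 6.

6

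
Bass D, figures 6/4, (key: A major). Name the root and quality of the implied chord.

The figures 6/4 indicate a triad in second inversion.
In second inversion the root lies a fourth above the bass: a fourth above D in A major is G#.
The chord tones are D, G#, B, giving G# diminished.

G# diminished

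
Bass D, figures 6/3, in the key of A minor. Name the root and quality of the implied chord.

B diminished

The figures 6/3 indicate a triad in first inversion.
In first inversion the root lies a sixth above the bass: a sixth above D in A minor is B.
The chord tones are D, F, B, giving B diminished.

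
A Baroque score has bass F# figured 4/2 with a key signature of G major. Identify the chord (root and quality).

The figures 4/2 indicate a seventh chord in third inversion.
In third inversion the root lies a second above the bass: a second above F# in G major is G.
The chord tones are F#, G, B, D, giving G major seventh.

G major seventh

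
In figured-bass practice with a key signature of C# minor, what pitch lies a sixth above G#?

E

Counting 5 letter steps above G# lands on E; in C# minor, that letter is E.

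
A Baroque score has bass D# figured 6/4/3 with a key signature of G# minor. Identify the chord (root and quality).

G# minor seventh

The figures 6/4/3 indicate a seventh chord in second inversion.
In second inversion the root lies a fourth above the bass: a fourth above D# in G# minor is G#.
The chord tones are D#, F#, G#, B, giving G# minor seventh.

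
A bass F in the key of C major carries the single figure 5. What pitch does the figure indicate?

C

Counting 4 letter steps above F lands on C; in C major, that letter is C.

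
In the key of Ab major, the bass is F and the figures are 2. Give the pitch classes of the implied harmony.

The written figures 2 are shorthand for 6/4/2: the 6/4 are implied.
A second above F in this key is G.
A fourth above F in this key is Bb.
A sixth above F in this key is Db.
Together with the bass F, this spells G half-diminished seventh in third inversion.

F, G, Bb, Db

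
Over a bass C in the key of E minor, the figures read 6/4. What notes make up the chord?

C, F#, A

A fourth above C in this key is F#.
A sixth above C in this key is A.
Together with the bass C, this spells F# diminished in second inversion.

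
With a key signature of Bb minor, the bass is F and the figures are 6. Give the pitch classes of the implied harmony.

The written figures 6 are shorthand for 6/3: the 3 is implied.
A third above F in this key is Ab.
A sixth above F in this key is Db.
Together with the bass F, this spells Db major in first inversion.

F, Ab, Db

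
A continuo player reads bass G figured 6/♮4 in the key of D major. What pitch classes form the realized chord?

A fourth above G in this key is C#, made natural (C) by the ♮ figure.
A sixth above G in this key is E.
Together with the bass G, this spells C major in second inversion.

G, C, E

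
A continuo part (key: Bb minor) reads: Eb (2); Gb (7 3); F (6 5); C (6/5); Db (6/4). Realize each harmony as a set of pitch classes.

Eb, F, Ab, C | Gb, Bb, Db, F | F, Ab, C, Db | C, Eb, Gb, Ab | Db, Gb, Bb

Eb (6/4/2): Eb, F, Ab, C.
Gb (7/5/3): Gb, Bb, Db, F.
F (6/5/3): F, Ab, C, Db.
C (6/5/3): C, Eb, Gb, Ab.
Db (6/4): Db, Gb, Bb.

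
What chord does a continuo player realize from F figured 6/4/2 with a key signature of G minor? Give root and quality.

The figures 6/4/2 indicate a seventh chord in third inversion.
In third inversion the root lies a second above the bass: a second above F in G minor is G.
The chord tones are F, G, Bb, D, giving G minor seventh.

G minor seventh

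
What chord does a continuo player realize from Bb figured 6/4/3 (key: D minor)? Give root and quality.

E half-diminished seventh

The figures 6/4/3 indicate a seventh chord in second inversion.
In second inversion the root lies a fourth above the bass: a fourth above Bb in D minor is E.
The chord tones are Bb, D, E, G, giving E half-diminished seventh.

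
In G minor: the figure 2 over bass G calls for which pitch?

A

Counting 1 letter step above G lands on A; in G minor, that letter is A.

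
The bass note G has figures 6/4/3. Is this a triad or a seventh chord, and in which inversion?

Intervals of 6/4/3 above the bass form a seventh chord; the bass is the fifth, so this is second inversion.

seventh chord, second inversion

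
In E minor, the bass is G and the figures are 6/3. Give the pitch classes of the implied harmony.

G, B, E

A third above G in this key is B.
A sixth above G in this key is E.
Together with the bass G, this spells E minor in first inversion.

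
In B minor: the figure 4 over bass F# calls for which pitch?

B

Counting 3 letter steps above F# lands on B; in B minor, that letter is B.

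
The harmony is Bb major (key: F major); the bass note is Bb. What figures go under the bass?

no figures

Bb is the root of Bb major, so the chord is in root position.
A triad in root position is figured 5/3, conventionally abbreviated (no figures — root-position triad).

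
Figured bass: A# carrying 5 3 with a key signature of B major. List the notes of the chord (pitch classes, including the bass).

A#, C#, E

A third above A# in this key is C#.
A fifth above A# in this key is E.
Together with the bass A#, this spells A# diminished in root position.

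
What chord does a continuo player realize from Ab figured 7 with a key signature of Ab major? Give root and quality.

The figures 7 indicate a seventh chord in root position.
In root position the bass is the root, so the root is Ab.
The chord tones are Ab, C, Eb, G, giving Ab major seventh.

Ab major seventh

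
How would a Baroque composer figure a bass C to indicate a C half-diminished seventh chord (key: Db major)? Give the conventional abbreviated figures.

7

C is the root of C half-diminished seventh, so the chord is in root position.
A seventh chord in root position is figured 7/5/3, conventionally abbreviated 7.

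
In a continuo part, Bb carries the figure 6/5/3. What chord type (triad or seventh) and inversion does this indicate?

Intervals of 6/5/3 above the bass form a seventh chord; the bass is the third, so this is first inversion.

seventh chord, first inversion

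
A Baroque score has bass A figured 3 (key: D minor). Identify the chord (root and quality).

A minor

The figures 3 indicate a triad in root position.
In root position the bass is the root, so the root is A.
The chord tones are A, C, E, giving A minor.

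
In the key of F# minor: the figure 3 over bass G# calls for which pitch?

B

Counting 2 letter steps above G# lands on B; in F# minor, that letter is B.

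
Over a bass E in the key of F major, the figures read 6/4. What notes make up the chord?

A fourth above E in this key is A.
A sixth above E in this key is C.
Together with the bass E, this spells A minor in second inversion.

E, A, C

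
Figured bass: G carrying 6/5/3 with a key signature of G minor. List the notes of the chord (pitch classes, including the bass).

G, Bb, D, Eb

A third above G in this key is Bb.
A fifth above G in this key is D.
A sixth above G in this key is Eb.
Together with the bass G, this spells Eb major seventh in first inversion.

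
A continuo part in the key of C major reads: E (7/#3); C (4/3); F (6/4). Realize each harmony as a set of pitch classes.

E (7/5/#3): E, G#, B, D.
C (6/4/3): C, E, F, A.
F (6/4): F, B, D.

E, G#, B, D | C, E, F, A | F, B, D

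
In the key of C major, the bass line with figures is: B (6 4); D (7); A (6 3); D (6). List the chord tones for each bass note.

B, E, G | D, F, A, C | A, C, F | D, F, B

B (6/4): B, E, G.
D (7/5/3): D, F, A, C.
A (6/3): A, C, F.
D (6/3): D, F, B.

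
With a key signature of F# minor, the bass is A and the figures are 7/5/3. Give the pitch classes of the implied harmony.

A third above A in this key is C#.
A fifth above A in this key is E.
A seventh above A in this key is G#.
Together with the bass A, this spells A major seventh in root position.

A, C#, E, G#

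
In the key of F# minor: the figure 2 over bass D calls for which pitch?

Counting 1 letter step above D lands on E; in F# minor, that letter is E.

E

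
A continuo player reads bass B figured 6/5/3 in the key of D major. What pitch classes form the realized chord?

A third above B in this key is D.
A fifth above B in this key is F#.
A sixth above B in this key is G.
Together with the bass B, this spells G major seventh in first inversion.

B, D, F#, G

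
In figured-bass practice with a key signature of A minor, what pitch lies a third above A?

Counting 2 letter steps above A lands on C; in A minor, that letter is C.

C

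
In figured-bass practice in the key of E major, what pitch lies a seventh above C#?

Counting 6 letter steps above C# lands on B; in E major, that letter is B.

B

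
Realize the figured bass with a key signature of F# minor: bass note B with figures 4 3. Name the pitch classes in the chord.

The written figures 4 3 are shorthand for 6/4/3: the 6 is implied.
A third above B in this key is D.
A fourth above B in this key is E.
A sixth above B in this key is G#.
Together with the bass B, this spells E dominant seventh in second inversion.

B, D, E, G#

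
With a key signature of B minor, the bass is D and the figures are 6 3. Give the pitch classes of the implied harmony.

D, F#, B

A third above D in this key is F#.
A sixth above D in this key is B.
Together with the bass D, this spells B minor in first inversion.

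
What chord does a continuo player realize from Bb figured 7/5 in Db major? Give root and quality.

The figures 7/5 indicate a seventh chord in root position.
In root position the bass is the root, so the root is Bb.
The chord tones are Bb, Db, F, Ab, giving Bb minor seventh.

Bb minor seventh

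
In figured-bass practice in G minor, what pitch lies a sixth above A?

F

Counting 5 letter steps above A lands on F; in G minor, that letter is F.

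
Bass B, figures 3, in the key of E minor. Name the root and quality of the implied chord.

B minor

The figures 3 indicate a triad in root position.
In root position the bass is the root, so the root is B.
The chord tones are B, D, F#, giving B minor.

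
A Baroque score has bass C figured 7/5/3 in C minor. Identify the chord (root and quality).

The figures 7/5/3 indicate a seventh chord in root position.
In root position the bass is the root, so the root is C.
The chord tones are C, Eb, G, Bb, giving C minor seventh.

C minor seventh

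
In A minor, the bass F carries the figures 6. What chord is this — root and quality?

D minor

The figures 6 indicate a triad in first inversion.
In first inversion the root lies a sixth above the bass: a sixth above F in A minor is D.
The chord tones are F, A, D, giving D minor.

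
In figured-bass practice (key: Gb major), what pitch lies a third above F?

Counting 2 letter steps above F lands on A; in Gb major, that letter is Ab.

Ab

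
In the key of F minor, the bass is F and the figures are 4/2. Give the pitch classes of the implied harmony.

The written figures 4/2 are shorthand for 6/4/2: the 6 is implied.
A second above F in this key is G.
A fourth above F in this key is Bb.
A sixth above F in this key is Db.
Together with the bass F, this spells G half-diminished seventh in third inversion.

F, G, Bb, Db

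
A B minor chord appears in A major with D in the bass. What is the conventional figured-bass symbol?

D is the third of B minor, so the chord is in first inversion.
A triad in first inversion is figured 6/3, conventionally abbreviated 6.

6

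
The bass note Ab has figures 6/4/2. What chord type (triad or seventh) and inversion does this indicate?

Intervals of 6/4/2 above the bass form a seventh chord; the bass is the seventh, so this is third inversion.

seventh chord, third inversion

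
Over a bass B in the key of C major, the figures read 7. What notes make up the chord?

B, D, F, A

The written figures 7 are shorthand for 7/5/3: the 5/3 are implied.
A third above B in this key is D.
A fifth above B in this key is F.
A seventh above B in this key is A.
Together with the bass B, this spells B half-diminished seventh in root position.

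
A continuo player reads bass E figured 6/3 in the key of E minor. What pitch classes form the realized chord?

A third above E in this key is G.
A sixth above E in this key is C.
Together with the bass E, this spells C major in first inversion.

E, G, C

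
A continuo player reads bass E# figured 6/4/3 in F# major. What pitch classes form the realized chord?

A third above E# in this key is G#.
A fourth above E# in this key is A#.
A sixth above E# in this key is C#.
Together with the bass E#, this spells A# minor seventh in second inversion.

E#, G#, A#, C#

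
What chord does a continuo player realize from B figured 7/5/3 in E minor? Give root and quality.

B minor seventh

The figures 7/5/3 indicate a seventh chord in root position.
In root position the bass is the root, so the root is B.
The chord tones are B, D, F#, A, giving B minor seventh.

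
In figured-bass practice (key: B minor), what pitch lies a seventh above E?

Counting 6 letter steps above E lands on D; in B minor, that letter is D.

D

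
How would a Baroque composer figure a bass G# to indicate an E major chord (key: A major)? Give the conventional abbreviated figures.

G# is the third of E major, so the chord is in first inversion.
A triad in first inversion is figured 6/3, conventionally abbreviated 6.

6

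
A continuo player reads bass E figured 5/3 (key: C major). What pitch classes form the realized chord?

E, G, B

A third above E in this key is G.
A fifth above E in this key is B.
Together with the bass E, this spells E minor in root position.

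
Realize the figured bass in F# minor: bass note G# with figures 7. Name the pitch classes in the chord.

The written figures 7 are shorthand for 7/5/3: the 5/3 are implied.
A third above G# in this key is B.
A fifth above G# in this key is D.
A seventh above G# in this key is F#.
Together with the bass G#, this spells G# half-diminished seventh in root position.

G#, B, D, F#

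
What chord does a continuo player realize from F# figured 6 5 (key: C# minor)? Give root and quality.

D# half-diminished seventh

The figures 6 5 indicate a seventh chord in first inversion.
In first inversion the root lies a sixth above the bass: a sixth above F# in C# minor is D#.
The chord tones are F#, A, C#, D#, giving D# half-diminished seventh.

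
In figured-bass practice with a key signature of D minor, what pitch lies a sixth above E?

Counting 5 letter steps above E lands on C; in D minor, that letter is C.

C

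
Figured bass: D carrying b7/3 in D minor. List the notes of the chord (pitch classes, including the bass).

The written figures b7/3 are shorthand for 7/5/3: the 5 is implied.
A third above D in this key is F.
A fifth above D in this key is A.
A seventh above D in this key is C, lowered to Cb by the flat.

D, F, A, Cb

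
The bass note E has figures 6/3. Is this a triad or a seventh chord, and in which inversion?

triad, first inversion

Intervals of 6/3 above the bass form a triad; the bass is the third, so this is first inversion.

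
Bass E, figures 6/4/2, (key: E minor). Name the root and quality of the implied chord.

F# half-diminished seventh

The figures 6/4/2 indicate a seventh chord in third inversion.
In third inversion the root lies a second above the bass: a second above E in E minor is F#.
The chord tones are E, F#, A, C, giving F# half-diminished seventh.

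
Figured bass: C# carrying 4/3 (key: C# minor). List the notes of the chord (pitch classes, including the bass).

The written figures 4/3 are shorthand for 6/4/3: the 6 is implied.
A third above C# in this key is E.
A fourth above C# in this key is F#.
A sixth above C# in this key is A.
Together with the bass C#, this spells F# minor seventh in second inversion.

C#, E, F#, A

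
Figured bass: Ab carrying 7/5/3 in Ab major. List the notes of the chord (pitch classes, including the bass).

Ab, C, Eb, G

A third above Ab in this key is C.
A fifth above Ab in this key is Eb.
A seventh above Ab in this key is G.
Together with the bass Ab, this spells Ab major seventh in root position.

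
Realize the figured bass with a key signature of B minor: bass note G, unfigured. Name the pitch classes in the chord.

G, B, D

An unfigured bass implies 5/3.
A third above G in this key is B.
A fifth above G in this key is D.
Together with the bass G, this spells G major in root position.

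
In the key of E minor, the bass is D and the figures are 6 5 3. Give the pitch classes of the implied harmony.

A third above D in this key is F#.
A fifth above D in this key is A.
A sixth above D in this key is B.
Together with the bass D, this spells B minor seventh in first inversion.

D, F#, A, B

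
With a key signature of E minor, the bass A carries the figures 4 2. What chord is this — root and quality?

B minor seventh

The figures 4 2 indicate a seventh chord in third inversion.
In third inversion the root lies a second above the bass: a second above A in E minor is B.
The chord tones are A, B, D, F#, giving B minor seventh.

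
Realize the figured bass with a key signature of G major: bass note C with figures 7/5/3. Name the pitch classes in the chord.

C, E, G, B

A third above C in this key is E.
A fifth above C in this key is G.
A seventh above C in this key is B.
Together with the bass C, this spells C major seventh in root position.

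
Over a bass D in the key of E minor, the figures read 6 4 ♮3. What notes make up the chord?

D, F, G, B

A third above D in this key is F#, made natural (F) by the ♮ figure.
A fourth above D in this key is G.
A sixth above D in this key is B.
Together with the bass D, this spells G dominant seventh in second inversion.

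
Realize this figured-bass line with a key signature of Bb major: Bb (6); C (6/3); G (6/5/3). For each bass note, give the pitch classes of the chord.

Bb (6/3): Bb, D, G.
C (6/3): C, Eb, A.
G (6/5/3): G, Bb, D, Eb.

Bb, D, G | C, Eb, A | G, Bb, D, Eb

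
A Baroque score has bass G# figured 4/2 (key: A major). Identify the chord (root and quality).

A major seventh

The figures 4/2 indicate a seventh chord in third inversion.
In third inversion the root lies a second above the bass: a second above G# in A major is A.
The chord tones are G#, A, C#, E, giving A major seventh.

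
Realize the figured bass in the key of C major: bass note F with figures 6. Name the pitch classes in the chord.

The written figures 6 are shorthand for 6/3: the 3 is implied.
A third above F in this key is A.
A sixth above F in this key is D.
Together with the bass F, this spells D minor in first inversion.

F, A, D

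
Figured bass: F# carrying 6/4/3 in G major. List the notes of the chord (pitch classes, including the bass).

A third above F# in this key is A.
A fourth above F# in this key is B.
A sixth above F# in this key is D.
Together with the bass F#, this spells B minor seventh in second inversion.

F#, A, B, D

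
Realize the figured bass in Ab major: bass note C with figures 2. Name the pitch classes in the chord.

C, Db, F, Ab

The written figures 2 are shorthand for 6/4/2: the 6/4 are implied.
A second above C in this key is Db.
A fourth above C in this key is F.
A sixth above C in this key is Ab.
Together with the bass C, this spells Db major seventh in third inversion.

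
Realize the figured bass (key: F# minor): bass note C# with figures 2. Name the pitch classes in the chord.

The written figures 2 are shorthand for 6/4/2: the 6/4 are implied.
A second above C# in this key is D.
A fourth above C# in this key is F#.
A sixth above C# in this key is A.
Together with the bass C#, this spells D major seventh in third inversion.

C#, D, F#, A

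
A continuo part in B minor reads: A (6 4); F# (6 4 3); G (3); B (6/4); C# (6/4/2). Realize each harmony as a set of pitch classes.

A, D, F# | F#, A, B, D | G, B, D | B, E, G | C#, D, F#, A

A (6/4): A, D, F#.
F# (6/4/3): F#, A, B, D.
G (5/3): G, B, D.
B (6/4): B, E, G.
C# (6/4/2): C#, D, F#, A.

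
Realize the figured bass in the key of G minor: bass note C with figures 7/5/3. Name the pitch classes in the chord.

C, Eb, G, Bb

A third above C in this key is Eb.
A fifth above C in this key is G.
A seventh above C in this key is Bb.
Together with the bass C, this spells C minor seventh in root position.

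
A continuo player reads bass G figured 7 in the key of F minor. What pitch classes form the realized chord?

G, Bb, Db, F

The written figures 7 are shorthand for 7/5/3: the 5/3 are implied.
A third above G in this key is Bb.
A fifth above G in this key is Db.
A seventh above G in this key is F.
Together with the bass G, this spells G half-diminished seventh in root position.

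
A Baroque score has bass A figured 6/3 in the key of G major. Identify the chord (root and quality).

F# diminished

The figures 6/3 indicate a triad in first inversion.
In first inversion the root lies a sixth above the bass: a sixth above A in G major is F#.
The chord tones are A, C, F#, giving F# diminished.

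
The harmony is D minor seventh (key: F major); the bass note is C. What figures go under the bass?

C is the seventh of D minor seventh, so the chord is in third inversion.
A seventh chord in third inversion is figured 6/4/2, conventionally abbreviated 4/2.

4/2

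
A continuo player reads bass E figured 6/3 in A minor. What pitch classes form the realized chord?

A third above E in this key is G.
A sixth above E in this key is C.
Together with the bass E, this spells C major in first inversion.

E, G, C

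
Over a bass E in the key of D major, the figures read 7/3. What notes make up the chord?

The written figures 7/3 are shorthand for 7/5/3: the 5 is implied.
A third above E in this key is G.
A fifth above E in this key is B.
A seventh above E in this key is D.
Together with the bass E, this spells E minor seventh in root position.

E, G, B, D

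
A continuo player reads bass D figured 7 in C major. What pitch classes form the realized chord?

D, F, A, C

The written figures 7 are shorthand for 7/5/3: the 5/3 are implied.
A third above D in this key is F.
A fifth above D in this key is A.
A seventh above D in this key is C.
Together with the bass D, this spells D minor seventh in root position.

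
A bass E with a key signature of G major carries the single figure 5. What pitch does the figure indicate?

B

Counting 4 letter steps above E lands on B; in G major, that letter is B.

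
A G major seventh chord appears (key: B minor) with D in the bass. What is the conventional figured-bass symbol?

4/3

D is the fifth of G major seventh, so the chord is in second inversion.
A seventh chord in second inversion is figured 6/4/3, conventionally abbreviated 4/3.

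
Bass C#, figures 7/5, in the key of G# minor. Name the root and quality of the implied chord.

C# minor seventh

The figures 7/5 indicate a seventh chord in root position.
In root position the bass is the root, so the root is C#.
The chord tones are C#, E, G#, B, giving C# minor seventh.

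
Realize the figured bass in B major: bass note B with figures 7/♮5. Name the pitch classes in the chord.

The written figures 7/♮5 are shorthand for 7/5/3: the 3 is implied.
A third above B in this key is D#.
A fifth above B in this key is F#, made natural (F) by the ♮ figure.
A seventh above B in this key is A#.

B, D#, F, A#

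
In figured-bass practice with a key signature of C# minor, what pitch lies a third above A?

C#

Counting 2 letter steps above A lands on C; in C# minor, that letter is C#.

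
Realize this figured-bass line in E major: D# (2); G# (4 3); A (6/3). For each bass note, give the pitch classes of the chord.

D#, E, G#, B | G#, B, C#, E | A, C#, F#

D# (6/4/2): D#, E, G#, B.
G# (6/4/3): G#, B, C#, E.
A (6/3): A, C#, F#.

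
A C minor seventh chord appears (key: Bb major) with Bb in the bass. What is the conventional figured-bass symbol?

Bb is the seventh of C minor seventh, so the chord is in third inversion.
A seventh chord in third inversion is figured 6/4/2, conventionally abbreviated 4/2.

4/2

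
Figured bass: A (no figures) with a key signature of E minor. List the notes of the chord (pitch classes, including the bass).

An unfigured bass implies 5/3.
A third above A in this key is C.
A fifth above A in this key is E.
Together with the bass A, this spells A minor in root position.

A, C, E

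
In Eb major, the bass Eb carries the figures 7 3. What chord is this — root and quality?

Eb major seventh

The figures 7 3 indicate a seventh chord in root position.
In root position the bass is the root, so the root is Eb.
The chord tones are Eb, G, Bb, D, giving Eb major seventh.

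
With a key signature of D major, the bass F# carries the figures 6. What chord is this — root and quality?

The figures 6 indicate a triad in first inversion.
In first inversion the root lies a sixth above the bass: a sixth above F# in D major is D.
The chord tones are F#, A, D, giving D major.

D major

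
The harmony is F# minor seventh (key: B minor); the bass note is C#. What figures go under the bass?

C# is the fifth of F# minor seventh, so the chord is in second inversion.
A seventh chord in second inversion is figured 6/4/3, conventionally abbreviated 4/3.

4/3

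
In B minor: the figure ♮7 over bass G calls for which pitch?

F

Counting 6 letter steps above G lands on F; in B minor, that letter is F#.
The ♮7 figure makes it natural, giving F.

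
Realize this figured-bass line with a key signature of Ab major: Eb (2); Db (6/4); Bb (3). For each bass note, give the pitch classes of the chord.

Eb (6/4/2): Eb, F, Ab, C.
Db (6/4): Db, G, Bb.
Bb (5/3): Bb, Db, F.

Eb, F, Ab, C | Db, G, Bb | Bb, Db, F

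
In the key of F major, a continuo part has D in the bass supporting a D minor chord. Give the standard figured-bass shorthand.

D is the root of D minor, so the chord is in root position.
A triad in root position is figured 5/3, conventionally abbreviated (no figures — root-position triad).

no figures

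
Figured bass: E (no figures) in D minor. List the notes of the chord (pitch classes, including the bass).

E, G, Bb

An unfigured bass implies 5/3.
A third above E in this key is G.
A fifth above E in this key is Bb.
Together with the bass E, this spells E diminished in root position.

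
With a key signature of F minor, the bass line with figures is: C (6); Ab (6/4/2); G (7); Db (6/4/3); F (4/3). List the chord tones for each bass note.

C, Eb, Ab | Ab, Bb, Db, F | G, Bb, Db, F | Db, F, G, Bb | F, Ab, Bb, Db

C (6/3): C, Eb, Ab.
Ab (6/4/2): Ab, Bb, Db, F.
G (7/5/3): G, Bb, Db, F.
Db (6/4/3): Db, F, G, Bb.
F (6/4/3): F, Ab, Bb, Db.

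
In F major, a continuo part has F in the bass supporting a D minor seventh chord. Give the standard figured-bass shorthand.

6/5

F is the third of D minor seventh, so the chord is in first inversion.
A seventh chord in first inversion is figured 6/5/3, conventionally abbreviated 6/5.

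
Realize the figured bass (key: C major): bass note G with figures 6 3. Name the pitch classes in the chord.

G, B, E

A third above G in this key is B.
A sixth above G in this key is E.
Together with the bass G, this spells E minor in first inversion.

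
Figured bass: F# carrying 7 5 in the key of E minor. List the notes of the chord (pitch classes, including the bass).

The written figures 7 5 are shorthand for 7/5/3: the 3 is implied.
A third above F# in this key is A.
A fifth above F# in this key is C.
A seventh above F# in this key is E.
Together with the bass F#, this spells F# half-diminished seventh in root position.

F#, A, C, E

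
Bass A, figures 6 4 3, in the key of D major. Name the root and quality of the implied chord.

D major seventh

The figures 6 4 3 indicate a seventh chord in second inversion.
In second inversion the root lies a fourth above the bass: a fourth above A in D major is D.
The chord tones are A, C#, D, F#, giving D major seventh.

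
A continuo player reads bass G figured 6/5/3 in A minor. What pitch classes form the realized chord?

G, B, D, E

A third above G in this key is B.
A fifth above G in this key is D.
A sixth above G in this key is E.
Together with the bass G, this spells E minor seventh in first inversion.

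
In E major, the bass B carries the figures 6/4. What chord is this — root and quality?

E major

The figures 6/4 indicate a triad in second inversion.
In second inversion the root lies a fourth above the bass: a fourth above B in E major is E.
The chord tones are B, E, G#, giving E major.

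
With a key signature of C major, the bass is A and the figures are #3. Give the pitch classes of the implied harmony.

The written figures #3 are shorthand for 5/3: the 5 is implied.
A third above A in this key is C, raised to C# by the sharp.
A fifth above A in this key is E.
Together with the bass A, this spells A major in root position.

A, C#, E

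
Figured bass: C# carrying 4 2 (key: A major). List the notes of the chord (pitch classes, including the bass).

The written figures 4 2 are shorthand for 6/4/2: the 6 is implied.
A second above C# in this key is D.
A fourth above C# in this key is F#.
A sixth above C# in this key is A.
Together with the bass C#, this spells D major seventh in third inversion.

C#, D, F#, A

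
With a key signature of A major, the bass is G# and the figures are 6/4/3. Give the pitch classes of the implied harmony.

G#, B, C#, E

A third above G# in this key is B.
A fourth above G# in this key is C#.
A sixth above G# in this key is E.
Together with the bass G#, this spells C# minor seventh in second inversion.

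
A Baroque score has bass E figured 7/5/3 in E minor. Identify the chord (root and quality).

E minor seventh

The figures 7/5/3 indicate a seventh chord in root position.
In root position the bass is the root, so the root is E.
The chord tones are E, G, B, D, giving E minor seventh.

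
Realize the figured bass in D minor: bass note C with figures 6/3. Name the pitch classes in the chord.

C, E, A

A third above C in this key is E.
A sixth above C in this key is A.
Together with the bass C, this spells A minor in first inversion.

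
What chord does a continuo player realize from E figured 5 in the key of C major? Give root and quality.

E minor

The figures 5 indicate a triad in root position.
In root position the bass is the root, so the root is E.
The chord tones are E, G, B, giving E minor.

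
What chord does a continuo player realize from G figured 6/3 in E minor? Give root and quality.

The figures 6/3 indicate a triad in first inversion.
In first inversion the root lies a sixth above the bass: a sixth above G in E minor is E.
The chord tones are G, B, E, giving E minor.

E minor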